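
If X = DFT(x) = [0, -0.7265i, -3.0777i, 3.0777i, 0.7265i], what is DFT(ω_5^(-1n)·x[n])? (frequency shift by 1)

Modulation property: DFT(ω_5^(-1n)·x[n]) = X[(k-1) mod 5], so circularly shift X by 1 positions.

X[k-1] = [0.7265i, 0, -0.7265i, -3.0777i, 3.0777i]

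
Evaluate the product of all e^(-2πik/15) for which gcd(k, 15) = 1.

The primitive 15th roots of unity are ω_15^k for k coprime to 15: k ∈ {1, 2, 4, 7, 8, 11, 13, 14}
Their product equals the constant term of the cyclotomic polynomial Φ_15(x) up to sign.
For n ≥ 3, the product of all primitive nth roots of unity is 1. (For n=1 it is 1; for n=2 it is -1.)

1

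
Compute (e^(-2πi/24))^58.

Since ω_24^24 = 1, powers reduce modulo 24.
58 mod 24 = 10
So ω_24^58 = ω_24^10 = e^(-2πi·10/24)

ω_24^58 = ω_24^10 = -0.8660-0.5000i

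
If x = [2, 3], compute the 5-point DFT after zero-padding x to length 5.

Original 2-point DFT: [5, -1]
Zero-padded 5-point DFT provides frequency interpolation.

DFT_5([x, 0, ...]) = [5, 2.9271-2.8532i, -0.4271-1.7634i, -0.4271+1.7634i, 2.9271+2.8532i]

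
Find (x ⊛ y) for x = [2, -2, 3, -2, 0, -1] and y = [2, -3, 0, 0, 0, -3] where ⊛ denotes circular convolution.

(x ⊛ y)[n] = Σ(m=0 to 5) x[m] · y[(n-m) mod 6]

Computing each output sample:
(x ⊛ y)[0] = 13
(x ⊛ y)[1] = -19
(x ⊛ y)[2] = 18
(x ⊛ y)[3] = -13
(x ⊛ y)[4] = 9
(x ⊛ y)[5] = -8

x ⊛ y = [13, -19, 18, -13, 9, -8]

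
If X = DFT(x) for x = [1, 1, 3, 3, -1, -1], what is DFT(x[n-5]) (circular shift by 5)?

Time shift by 5: X_shifted[k] = ω_6^(5k) · X[k]
Shifted x = [1, 3, 3, -1, -1, 1]

DFT(x[n-5]) = [6, 3.0000-5.1962i, -3.0000+1.7321i, 0, -3.0000-1.7321i, 3.0000+5.1962i]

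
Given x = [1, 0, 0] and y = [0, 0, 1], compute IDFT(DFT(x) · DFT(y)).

(x ⊛ y)[n] = Σ(m=0 to 2) x[m] · y[(n-m) mod 3]

Computing each output sample:
(x ⊛ y)[0] = 0
(x ⊛ y)[1] = 0
(x ⊛ y)[2] = 1

x ⊛ y = [0, 0, 1]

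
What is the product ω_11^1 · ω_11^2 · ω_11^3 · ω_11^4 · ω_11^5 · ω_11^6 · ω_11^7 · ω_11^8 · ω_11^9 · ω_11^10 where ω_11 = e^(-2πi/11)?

The primitive 11th roots of unity are ω_11^k for k coprime to 11: k ∈ {1, 2, 3, 4, 5, 6, 7, 8, 9, 10}
Their product equals the constant term of the cyclotomic polynomial Φ_11(x) up to sign.
For n ≥ 3, the product of all primitive nth roots of unity is 1. (For n=1 it is 1; for n=2 it is -1.)

1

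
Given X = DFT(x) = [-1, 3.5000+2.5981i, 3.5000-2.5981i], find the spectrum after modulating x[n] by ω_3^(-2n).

Modulation property: DFT(ω_3^(-2n)·x[n]) = X[(k-2) mod 3], so circularly shift X by 2 positions.

X[k-2] = [3.5000+2.5981i, 3.5000-2.5981i, -1]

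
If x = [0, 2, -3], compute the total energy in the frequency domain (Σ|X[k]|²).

Parseval: Σ|x[n]|² = (1/N)Σ|X[k]|², so Σ|X[k]|² = N·Σ|x[n]|² = 3·13.0000

Σ|X[k]|² = N·Σ|x[n]|² = 3·13.0000 = 39.0000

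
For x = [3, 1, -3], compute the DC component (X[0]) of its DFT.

X[0] = Σ(n=0 to 2) x[n] · ω_3^0 = Σ x[n]
= (3) + (1) + (-3)

X[0] = 1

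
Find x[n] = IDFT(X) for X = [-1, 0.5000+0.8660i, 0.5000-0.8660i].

x[n] = (1/3) Σ(k=0 to 2) X[k] · e^(2πikn/3)

Computing each x[n]:
x[0] = 0
x[1] = -1
x[2] = 0

x = [0, -1, 0]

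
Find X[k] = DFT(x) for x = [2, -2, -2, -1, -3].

X[k] = Σ(n=0 to 4) x[n] · ω_5^(nk)
where ω_5 = e^(-2πi/5)

Computing each X[k]:
X[0] = -6
X[1] = 2.8820-0.3633i
X[2] = 5.1180-1.5388i
X[3] = 5.1180+1.5388i
X[4] = 2.8820+0.3633i

X = [-6, 2.8820-0.3633i, 5.1180-1.5388i, 5.1180+1.5388i, 2.8820+0.3633i]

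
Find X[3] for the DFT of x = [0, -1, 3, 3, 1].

X[3] = Σ(n=0 to 4) x[n] · ω_5^(3n) where ω_5 = e^(-2πi/5)
= (0)·ω_5^0 + (-1)·ω_5^3 + (3)·ω_5^6 + (3)·ω_5^9 + (1)·ω_5^12

X[3] = 1.8541-1.1756i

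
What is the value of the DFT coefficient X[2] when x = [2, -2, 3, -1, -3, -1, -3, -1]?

X[2] = Σ(n=0 to 7) x[n] · ω_8^(2n) where ω_8 = e^(-2πi/8)
= (2)·ω_8^0 + (-2)·ω_8^2 + (3)·ω_8^4 + (-1)·ω_8^6 + (-3)·ω_8^8 + (-1)·ω_8^10 + (-3)·ω_8^12 + (-1)·ω_8^14

X[2] = -1+1i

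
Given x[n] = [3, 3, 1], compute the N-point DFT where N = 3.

X[k] = Σ(n=0 to 2) x[n] · ω_3^(nk)
where ω_3 = e^(-2πi/3)

Computing each X[k]:
X[0] = 7
X[1] = 1.0000-1.7321i
X[2] = 1.0000+1.7321i

X = [7, 1.0000-1.7321i, 1.0000+1.7321i]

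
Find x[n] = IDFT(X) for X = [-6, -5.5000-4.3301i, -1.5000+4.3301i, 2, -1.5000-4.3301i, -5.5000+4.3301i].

x[n] = (1/6) Σ(k=0 to 5) X[k] · e^(2πikn/6)

Computing each x[n]:
x[0] = -3
x[1] = -2
x[2] = 3
x[3] = 0
x[4] = -2
x[5] = -2

x = [-3, -2, 3, 0, -2, -2]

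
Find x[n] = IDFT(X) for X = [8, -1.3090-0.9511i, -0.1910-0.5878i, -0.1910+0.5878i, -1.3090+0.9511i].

x[n] = (1/5) Σ(k=0 to 4) X[k] · e^(2πikn/5)

Computing each x[n]:
x[0] = 1
x[1] = 2
x[2] = 2
x[3] = 2
x[4] = 1

x = [1, 2, 2, 2, 1]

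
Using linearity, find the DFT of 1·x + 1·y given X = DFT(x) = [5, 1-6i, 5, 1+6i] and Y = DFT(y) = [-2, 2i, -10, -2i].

By linearity: DFT(1x + 1y) = 1·DFT(x) + 1·DFT(y)
= 1·[5, 1-6i, 5, 1+6i] + 1·[-2, 2i, -10, -2i]

Computing element-wise:
Z[0] = 1·(5) + 1·(-2) = 3
Z[1] = 1·(1-6i) + 1·(2i) = 1-4i
Z[2] = 1·(5) + 1·(-10) = -5
Z[3] = 1·(1+6i) + 1·(-2i) = 1+4i

DFT(1x + 1y) = 1·X + 1·Y = [3, 1-4i, -5, 1+4i]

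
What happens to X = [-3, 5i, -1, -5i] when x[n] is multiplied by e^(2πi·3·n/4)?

Modulation property: DFT(ω_4^(-3n)·x[n]) = X[(k-3) mod 4], so circularly shift X by 3 positions.

X[k-3] = [5i, -1, -5i, -3]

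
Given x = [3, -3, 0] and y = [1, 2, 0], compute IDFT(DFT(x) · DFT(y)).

(x ⊛ y)[n] = Σ(m=0 to 2) x[m] · y[(n-m) mod 3]

Computing each output sample:
(x ⊛ y)[0] = 3
(x ⊛ y)[1] = 3
(x ⊛ y)[2] = -6

x ⊛ y = [3, 3, -6]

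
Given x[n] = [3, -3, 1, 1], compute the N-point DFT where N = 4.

X[k] = Σ(n=0 to 3) x[n] · ω_4^(nk)
where ω_4 = e^(-2πi/4)

Computing each X[k]:
X[0] = 2
X[1] = 2+4i
X[2] = 6
X[3] = 2-4i

X = [2, 2+4i, 6, 2-4i]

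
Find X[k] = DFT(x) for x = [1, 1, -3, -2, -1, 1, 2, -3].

X[k] = Σ(n=0 to 7) x[n] · ω_8^(nk)
where ω_8 = e^(-2πi/8)

Computing each X[k]:
X[0] = -4
X[1] = 1.2929+4.2929i
X[2] = 1-7i
X[3] = 2.7071-5.7071i
X[4] = 2
X[5] = 2.7071+5.7071i
X[6] = 1+7i
X[7] = 1.2929-4.2929i

X = [-4, 1.2929+4.2929i, 1-7i, 2.7071-5.7071i, 2, 2.7071+5.7071i, 1+7i, 1.2929-4.2929i]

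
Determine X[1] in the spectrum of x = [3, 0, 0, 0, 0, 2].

X[1] = Σ(n=0 to 5) x[n] · ω_6^(1n) where ω_6 = e^(-2πi/6)
= (3)·ω_6^0 + (0)·ω_6^1 + (0)·ω_6^2 + (0)·ω_6^3 + (0)·ω_6^4 + (2)·ω_6^5

X[1] = 4.0000+1.7321i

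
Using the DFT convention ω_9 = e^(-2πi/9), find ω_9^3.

ω_9^3 = e^(-2πi·3/9)
= cos(-2π·3/9) + i·sin(-2π·3/9)
= cos(-6π/9) + i·sin(-6π/9)

ω_9^3 = cos(-6π/9) + i·sin(-6π/9) = -0.5000-0.8660i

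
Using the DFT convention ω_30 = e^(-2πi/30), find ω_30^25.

ω_30^25 = e^(-2πi·25/30)
= cos(-2π·25/30) + i·sin(-2π·25/30)
= cos(-50π/30) + i·sin(-50π/30)

ω_30^25 = cos(-50π/30) + i·sin(-50π/30) = 0.5000+0.8660i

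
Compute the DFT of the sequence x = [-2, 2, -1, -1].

X[k] = Σ(n=0 to 3) x[n] · ω_4^(nk)
where ω_4 = e^(-2πi/4)

Computing each X[k]:
X[0] = -2
X[1] = -1-3i
X[2] = -4
X[3] = -1+3i

X = [-2, -1-3i, -4, -1+3i]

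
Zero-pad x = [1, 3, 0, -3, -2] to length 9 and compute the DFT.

Original 5-point DFT: [-1, 3.7361-6.5186i, -0.7361-0.0858i, -0.7361+0.0858i, 3.7361+6.5186i]
Zero-padded 9-point DFT provides frequency interpolation.

DFT_9([x, 0, ...]) = [-1, 6.6775+1.3538i, 1.4889-6.8381i, -2.5000-0.8660i, -0.6664-0.3976i, -0.6664+0.3976i, -2.5000+0.8660i, 1.4889+6.8381i, 6.6775-1.3538i]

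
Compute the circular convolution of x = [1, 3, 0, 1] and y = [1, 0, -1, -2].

(x ⊛ y)[n] = Σ(m=0 to 3) x[m] · y[(n-m) mod 4]

Computing each output sample:
(x ⊛ y)[0] = -5
(x ⊛ y)[1] = 2
(x ⊛ y)[2] = -3
(x ⊛ y)[3] = -4

x ⊛ y = [-5, 2, -3, -4]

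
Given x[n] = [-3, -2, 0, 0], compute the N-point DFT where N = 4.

X[k] = Σ(n=0 to 3) x[n] · ω_4^(nk)
where ω_4 = e^(-2πi/4)

Computing each X[k]:
X[0] = -5
X[1] = -3+2i
X[2] = -1
X[3] = -3-2i

X = [-5, -3+2i, -1, -3-2i]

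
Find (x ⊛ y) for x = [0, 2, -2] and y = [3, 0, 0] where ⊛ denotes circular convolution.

(x ⊛ y)[n] = Σ(m=0 to 2) x[m] · y[(n-m) mod 3]

Computing each output sample:
(x ⊛ y)[0] = 0
(x ⊛ y)[1] = 6
(x ⊛ y)[2] = -6

x ⊛ y = [0, 6, -6]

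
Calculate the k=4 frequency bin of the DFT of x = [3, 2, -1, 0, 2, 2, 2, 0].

X[4] = Σ(n=0 to 7) x[n] · ω_8^(4n) where ω_8 = e^(-2πi/8)
= (3)·ω_8^0 + (2)·ω_8^4 + (-1)·ω_8^8 + (0)·ω_8^12 + (2)·ω_8^16 + (2)·ω_8^20 + (2)·ω_8^24 + (0)·ω_8^28

X[4] = 2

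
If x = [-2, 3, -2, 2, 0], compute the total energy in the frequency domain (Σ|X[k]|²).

Parseval: Σ|x[n]|² = (1/N)Σ|X[k]|², so Σ|X[k]|² = N·Σ|x[n]|² = 5·21.0000

Σ|X[k]|² = N·Σ|x[n]|² = 5·21.0000 = 105.0000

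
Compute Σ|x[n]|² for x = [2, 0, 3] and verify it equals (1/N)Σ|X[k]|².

Time domain:
Σ|x[n]|² = |2|² + |0|² + |3|² = 13.0000

Frequency domain:
(1/3)Σ|X[k]|² = (1/3)(|5|² + |0.5000+2.5981i|² + |0.5000-2.5981i|²) = (1/3)·39.0000 = 13.0000

Both sides agree, confirming Parseval's theorem.

Σ|x[n]|² = (1/N)Σ|X[k]|² = 13.0000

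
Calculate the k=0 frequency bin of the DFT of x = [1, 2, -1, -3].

X[0] = Σ(n=0 to 3) x[n] · ω_4^0 = Σ x[n]
= (1) + (2) + (-1) + (-3)

X[0] = -1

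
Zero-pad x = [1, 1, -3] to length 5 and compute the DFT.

Original 3-point DFT: [-1, 2.0000-3.4641i, 2.0000+3.4641i]
Zero-padded 5-point DFT provides frequency interpolation.

DFT_5([x, 0, ...]) = [-1, 3.7361+0.8123i, -0.7361-3.4410i, -0.7361+3.4410i, 3.7361-0.8123i]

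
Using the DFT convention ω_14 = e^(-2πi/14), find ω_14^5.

ω_14^5 = e^(-2πi·5/14)
= cos(-2π·5/14) + i·sin(-2π·5/14)
= cos(-10π/14) + i·sin(-10π/14)

ω_14^5 = cos(-10π/14) + i·sin(-10π/14) = -0.6235-0.7818i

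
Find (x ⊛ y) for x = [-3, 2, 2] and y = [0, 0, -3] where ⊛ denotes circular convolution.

(x ⊛ y)[n] = Σ(m=0 to 2) x[m] · y[(n-m) mod 3]

Computing each output sample:
(x ⊛ y)[0] = -6
(x ⊛ y)[1] = -6
(x ⊛ y)[2] = 9

x ⊛ y = [-6, -6, 9]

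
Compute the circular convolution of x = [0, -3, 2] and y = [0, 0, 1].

(x ⊛ y)[n] = Σ(m=0 to 2) x[m] · y[(n-m) mod 3]

Computing each output sample:
(x ⊛ y)[0] = -3
(x ⊛ y)[1] = 2
(x ⊛ y)[2] = 0

x ⊛ y = [-3, 2, 0]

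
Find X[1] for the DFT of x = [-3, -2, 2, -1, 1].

X[1] = Σ(n=0 to 4) x[n] · ω_5^(1n) where ω_5 = e^(-2πi/5)
= (-3)·ω_5^0 + (-2)·ω_5^1 + (2)·ω_5^2 + (-1)·ω_5^3 + (1)·ω_5^4

X[1] = -4.1180+1.0898i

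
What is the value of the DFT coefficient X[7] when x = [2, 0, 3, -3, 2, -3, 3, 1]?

X[7] = Σ(n=0 to 7) x[n] · ω_8^(7n) where ω_8 = e^(-2πi/8)
= (2)·ω_8^0 + (0)·ω_8^7 + (3)·ω_8^14 + (-3)·ω_8^21 + (2)·ω_8^28 + (-3)·ω_8^35 + (3)·ω_8^42 + (1)·ω_8^49

X[7] = 4.9497-0.7071i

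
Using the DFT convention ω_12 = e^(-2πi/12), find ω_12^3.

ω_12^3 = e^(-2πi·3/12)
= cos(-2π·3/12) + i·sin(-2π·3/12)
= cos(-6π/12) + i·sin(-6π/12)

ω_12^3 = cos(-6π/12) + i·sin(-6π/12) = -1i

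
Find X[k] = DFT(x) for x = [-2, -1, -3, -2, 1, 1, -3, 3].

X[k] = Σ(n=0 to 7) x[n] · ω_8^(nk)
where ω_8 = e^(-2πi/8)

Computing each X[k]:
X[0] = -6
X[1] = -0.8787+4.9497i
X[2] = 5+1i
X[3] = -5.1213+4.9497i
X[4] = -8
X[5] = -5.1213-4.9497i
X[6] = 5-1i
X[7] = -0.8787-4.9497i

X = [-6, -0.8787+4.9497i, 5+1i, -5.1213+4.9497i, -8, -5.1213-4.9497i, 5-1i, -0.8787-4.9497i]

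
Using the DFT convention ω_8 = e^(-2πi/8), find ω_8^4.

ω_8^4 = e^(-2πi·4/8)
= cos(-2π·4/8) + i·sin(-2π·4/8)
= cos(-8π/8) + i·sin(-8π/8)

ω_8^4 = cos(-8π/8) + i·sin(-8π/8) = -1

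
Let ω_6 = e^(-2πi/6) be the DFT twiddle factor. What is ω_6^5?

ω_6^5 = e^(-2πi·5/6)
= cos(-2π·5/6) + i·sin(-2π·5/6)
= cos(-10π/6) + i·sin(-10π/6)

ω_6^5 = cos(-10π/6) + i·sin(-10π/6) = 0.5000+0.8660i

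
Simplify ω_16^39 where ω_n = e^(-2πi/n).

Since ω_16^16 = 1, powers reduce modulo 16.
39 mod 16 = 7
So ω_16^39 = ω_16^7 = e^(-2πi·7/16)

ω_16^39 = ω_16^7 = -0.9239-0.3827i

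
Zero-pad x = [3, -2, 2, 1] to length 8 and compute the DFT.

Original 4-point DFT: [4, 1+3i, 6, 1-3i]
Zero-padded 8-point DFT provides frequency interpolation.

DFT_8([x, 0, ...]) = [4, 0.8787-1.2929i, 1+3i, 5.1213+2.7071i, 6, 5.1213-2.7071i, 1-3i, 0.8787+1.2929i]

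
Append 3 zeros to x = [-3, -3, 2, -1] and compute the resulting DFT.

Original 4-point DFT: [-5, -5+2i, 3, -5-2i]
Zero-padded 7-point DFT provides frequency interpolation.

DFT_7([x, 0, ...]) = [-5, -4.4145+0.8295i, -4.7579+3.0107i, 1.1724+3.8402i, 1.1724-3.8402i, -4.7579-3.0107i, -4.4145-0.8295i]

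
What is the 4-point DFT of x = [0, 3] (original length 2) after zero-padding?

Original 2-point DFT: [3, -3]
Zero-padded 4-point DFT provides frequency interpolation.

DFT_4([x, 0, ...]) = [3, -3i, -3, 3i]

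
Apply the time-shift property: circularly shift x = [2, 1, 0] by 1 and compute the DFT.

Time shift by 1: X_shifted[k] = ω_3^(1k) · X[k]
Shifted x = [0, 2, 1]

DFT(x[n-1]) = [3, -1.5000-0.8660i, -1.5000+0.8660i]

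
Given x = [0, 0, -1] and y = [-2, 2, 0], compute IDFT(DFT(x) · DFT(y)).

(x ⊛ y)[n] = Σ(m=0 to 2) x[m] · y[(n-m) mod 3]

Computing each output sample:
(x ⊛ y)[0] = -2
(x ⊛ y)[1] = 0
(x ⊛ y)[2] = 2

x ⊛ y = [-2, 0, 2]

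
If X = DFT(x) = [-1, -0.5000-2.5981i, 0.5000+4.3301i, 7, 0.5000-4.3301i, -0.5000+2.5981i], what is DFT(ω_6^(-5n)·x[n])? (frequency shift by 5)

Modulation property: DFT(ω_6^(-5n)·x[n]) = X[(k-5) mod 6], so circularly shift X by 5 positions.

X[k-5] = [-0.5000-2.5981i, 0.5000+4.3301i, 7, 0.5000-4.3301i, -0.5000+2.5981i, -1]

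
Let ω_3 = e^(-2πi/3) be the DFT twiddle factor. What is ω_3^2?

ω_3^2 = e^(-2πi·2/3)
= cos(-2π·2/3) + i·sin(-2π·2/3)
= cos(-4π/3) + i·sin(-4π/3)

ω_3^2 = cos(-4π/3) + i·sin(-4π/3) = -0.5000+0.8660i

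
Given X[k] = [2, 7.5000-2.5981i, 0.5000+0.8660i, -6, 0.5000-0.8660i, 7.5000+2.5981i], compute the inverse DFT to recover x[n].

x[n] = (1/6) Σ(k=0 to 5) X[k] · e^(2πikn/6)

Computing each x[n]:
x[0] = 2
x[1] = 3
x[2] = -1
x[3] = -1
x[4] = -3
x[5] = 2

x = [2, 3, -1, -1, -3, 2]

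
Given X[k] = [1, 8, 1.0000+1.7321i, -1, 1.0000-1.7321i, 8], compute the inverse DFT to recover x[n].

x[n] = (1/6) Σ(k=0 to 5) X[k] · e^(2πikn/6)

Computing each x[n]:
x[0] = 3
x[1] = 1
x[2] = -1
x[3] = -2
x[4] = -2
x[5] = 2

x = [3, 1, -1, -2, -2, 2]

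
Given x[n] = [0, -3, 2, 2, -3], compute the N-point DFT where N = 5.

X[k] = Σ(n=0 to 4) x[n] · ω_5^(nk)
where ω_5 = e^(-2πi/5)

Computing each X[k]:
X[0] = -2
X[1] = -5.0902
X[2] = 6.0902
X[3] = 6.0902
X[4] = -5.0902

X = [-2, -5.0902, 6.0902, 6.0902, -5.0902]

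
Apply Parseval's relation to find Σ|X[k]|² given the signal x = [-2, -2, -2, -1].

Parseval: Σ|x[n]|² = (1/N)Σ|X[k]|², so Σ|X[k]|² = N·Σ|x[n]|² = 4·13.0000

Σ|X[k]|² = N·Σ|x[n]|² = 4·13.0000 = 52.0000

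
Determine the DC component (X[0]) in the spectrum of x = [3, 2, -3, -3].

X[0] = Σ(n=0 to 3) x[n] · ω_4^0 = Σ x[n]
= (3) + (2) + (-3) + (-3)

X[0] = -1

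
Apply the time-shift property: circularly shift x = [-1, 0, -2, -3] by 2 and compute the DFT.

Time shift by 2: X_shifted[k] = ω_4^(2k) · X[k]
Shifted x = [-2, -3, -1, 0]

DFT(x[n-2]) = [-6, -1+3i, 0, -1-3i]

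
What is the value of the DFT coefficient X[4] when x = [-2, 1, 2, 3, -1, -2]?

X[4] = Σ(n=0 to 5) x[n] · ω_6^(4n) where ω_6 = e^(-2πi/6)
= (-2)·ω_6^0 + (1)·ω_6^4 + (2)·ω_6^8 + (3)·ω_6^12 + (-1)·ω_6^16 + (-2)·ω_6^20

X[4] = 1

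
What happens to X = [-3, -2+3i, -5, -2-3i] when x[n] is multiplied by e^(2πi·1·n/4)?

Modulation property: DFT(ω_4^(-1n)·x[n]) = X[(k-1) mod 4], so circularly shift X by 1 positions.

X[k-1] = [-2-3i, -3, -2+3i, -5]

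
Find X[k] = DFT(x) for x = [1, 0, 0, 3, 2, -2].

X[k] = Σ(n=0 to 5) x[n] · ω_6^(nk)
where ω_6 = e^(-2πi/6)

Computing each X[k]:
X[0] = 4
X[1] = -4
X[2] = 4.0000-3.4641i
X[3] = 2
X[4] = 4.0000+3.4641i
X[5] = -4

X = [4, -4, 4.0000-3.4641i, 2, 4.0000+3.4641i, -4]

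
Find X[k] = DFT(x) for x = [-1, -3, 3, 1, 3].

X[k] = Σ(n=0 to 4) x[n] · ω_5^(nk)
where ω_5 = e^(-2πi/5)

Computing each X[k]:
X[0] = 3
X[1] = -4.2361+4.5308i
X[2] = 0.2361+5.4288i
X[3] = 0.2361-5.4288i
X[4] = -4.2361-4.5308i

X = [3, -4.2361+4.5308i, 0.2361+5.4288i, 0.2361-5.4288i, -4.2361-4.5308i]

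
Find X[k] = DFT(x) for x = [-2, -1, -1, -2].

X[k] = Σ(n=0 to 3) x[n] · ω_4^(nk)
where ω_4 = e^(-2πi/4)

Computing each X[k]:
X[0] = -6
X[1] = -1-1i
X[2] = 0
X[3] = -1+1i

X = [-6, -1-1i, 0, -1+1i]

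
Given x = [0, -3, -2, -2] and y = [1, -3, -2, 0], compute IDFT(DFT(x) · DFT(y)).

(x ⊛ y)[n] = Σ(m=0 to 3) x[m] · y[(n-m) mod 4]

Computing each output sample:
(x ⊛ y)[0] = 10
(x ⊛ y)[1] = 1
(x ⊛ y)[2] = 7
(x ⊛ y)[3] = 10

x ⊛ y = [10, 1, 7, 10]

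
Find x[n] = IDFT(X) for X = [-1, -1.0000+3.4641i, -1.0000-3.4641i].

x[n] = (1/3) Σ(k=0 to 2) X[k] · e^(2πikn/3)

Computing each x[n]:
x[0] = -1
x[1] = -2
x[2] = 2

x = [-1, -2, 2]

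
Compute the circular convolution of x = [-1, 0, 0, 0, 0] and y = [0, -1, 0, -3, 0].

(x ⊛ y)[n] = Σ(m=0 to 4) x[m] · y[(n-m) mod 5]

Computing each output sample:
(x ⊛ y)[0] = 0
(x ⊛ y)[1] = 1
(x ⊛ y)[2] = 0
(x ⊛ y)[3] = 3
(x ⊛ y)[4] = 0

x ⊛ y = [0, 1, 0, 3, 0]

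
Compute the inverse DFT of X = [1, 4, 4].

x[n] = (1/3) Σ(k=0 to 2) X[k] · e^(2πikn/3)

Computing each x[n]:
x[0] = 3
x[1] = -1
x[2] = -1

x = [3, -1, -1]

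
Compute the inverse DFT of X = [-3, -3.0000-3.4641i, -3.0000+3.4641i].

x[n] = (1/3) Σ(k=0 to 2) X[k] · e^(2πikn/3)

Computing each x[n]:
x[0] = -3
x[1] = 2
x[2] = -2

x = [-3, 2, -2]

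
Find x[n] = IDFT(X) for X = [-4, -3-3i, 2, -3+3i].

x[n] = (1/4) Σ(k=0 to 3) X[k] · e^(2πikn/4)

Computing each x[n]:
x[0] = -2
x[1] = 0
x[2] = 1
x[3] = -3

x = [-2, 0, 1, -3]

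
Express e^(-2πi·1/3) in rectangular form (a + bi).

ω_3^1 = e^(-2πi·1/3)
= cos(-2π·1/3) + i·sin(-2π·1/3)
= cos(-2π/3) + i·sin(-2π/3)

ω_3^1 = cos(-2π/3) + i·sin(-2π/3) = -0.5000-0.8660i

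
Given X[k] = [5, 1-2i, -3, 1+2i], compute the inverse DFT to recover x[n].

x[n] = (1/4) Σ(k=0 to 3) X[k] · e^(2πikn/4)

Computing each x[n]:
x[0] = 1
x[1] = 3
x[2] = 0
x[3] = 1

x = [1, 3, 0, 1]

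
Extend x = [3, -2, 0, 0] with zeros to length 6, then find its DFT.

Original 4-point DFT: [1, 3+2i, 5, 3-2i]
Zero-padded 6-point DFT provides frequency interpolation.

DFT_6([x, 0, ...]) = [1, 2.0000+1.7321i, 4.0000+1.7321i, 5, 4.0000-1.7321i, 2.0000-1.7321i]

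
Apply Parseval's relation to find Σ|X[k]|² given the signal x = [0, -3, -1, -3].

Parseval: Σ|x[n]|² = (1/N)Σ|X[k]|², so Σ|X[k]|² = N·Σ|x[n]|² = 4·19.0000

Σ|X[k]|² = N·Σ|x[n]|² = 4·19.0000 = 76.0000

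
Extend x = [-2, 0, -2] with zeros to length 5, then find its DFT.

Original 3-point DFT: [-4, -1.0000-1.7321i, -1.0000+1.7321i]
Zero-padded 5-point DFT provides frequency interpolation.

DFT_5([x, 0, ...]) = [-4, -0.3820+1.1756i, -2.6180-1.9021i, -2.6180+1.9021i, -0.3820-1.1756i]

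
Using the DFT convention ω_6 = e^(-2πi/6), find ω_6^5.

ω_6^5 = e^(-2πi·5/6)
= cos(-2π·5/6) + i·sin(-2π·5/6)
= cos(-10π/6) + i·sin(-10π/6)

ω_6^5 = cos(-10π/6) + i·sin(-10π/6) = 0.5000+0.8660i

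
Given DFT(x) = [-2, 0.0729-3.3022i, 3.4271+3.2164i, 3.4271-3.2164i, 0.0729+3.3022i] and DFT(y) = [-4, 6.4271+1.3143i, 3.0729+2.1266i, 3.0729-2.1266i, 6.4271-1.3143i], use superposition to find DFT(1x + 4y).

By linearity: DFT(1x + 4y) = 1·DFT(x) + 4·DFT(y)
= 1·[-2, 0.0729-3.3022i, 3.4271+3.2164i, 3.4271-3.2164i, 0.0729+3.3022i] + 4·[-4, 6.4271+1.3143i, 3.0729+2.1266i, 3.0729-2.1266i, 6.4271-1.3143i]

Computing element-wise:
Z[0] = 1·(-2) + 4·(-4) = -18
Z[1] = 1·(0.0729-3.3022i) + 4·(6.4271+1.3143i) = 25.7813+1.9550i
Z[2] = 1·(3.4271+3.2164i) + 4·(3.0729+2.1266i) = 15.7187+11.7228i
Z[3] = 1·(3.4271-3.2164i) + 4·(3.0729-2.1266i) = 15.7187-11.7228i
Z[4] = 1·(0.0729+3.3022i) + 4·(6.4271-1.3143i) = 25.7813-1.9550i

DFT(1x + 4y) = 1·X + 4·Y = [-18, 25.7813+1.9550i, 15.7187+11.7228i, 15.7187-11.7228i, 25.7813-1.9550i]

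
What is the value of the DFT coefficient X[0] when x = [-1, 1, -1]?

X[0] = Σ(n=0 to 2) x[n] · ω_3^0 = Σ x[n]
= (-1) + (1) + (-1)

X[0] = -1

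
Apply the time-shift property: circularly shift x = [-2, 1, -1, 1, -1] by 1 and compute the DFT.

Time shift by 1: X_shifted[k] = ω_5^(1k) · X[k]
Shifted x = [-1, -2, 1, -1, 1]

DFT(x[n-1]) = [-2, -1.3090+1.6776i, -0.1910+3.6655i, -0.1910-3.6655i, -1.3090-1.6776i]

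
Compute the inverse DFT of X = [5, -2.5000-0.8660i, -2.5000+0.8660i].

x[n] = (1/3) Σ(k=0 to 2) X[k] · e^(2πikn/3)

Computing each x[n]:
x[0] = 0
x[1] = 3
x[2] = 2

x = [0, 3, 2]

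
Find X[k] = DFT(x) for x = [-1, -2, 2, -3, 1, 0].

X[k] = Σ(n=0 to 5) x[n] · ω_6^(nk)
where ω_6 = e^(-2πi/6)

Computing each X[k]:
X[0] = -3
X[1] = -0.5000+0.8660i
X[2] = -4.5000+2.5981i
X[3] = 7
X[4] = -4.5000-2.5981i
X[5] = -0.5000-0.8660i

X = [-3, -0.5000+0.8660i, -4.5000+2.5981i, 7, -4.5000-2.5981i, -0.5000-0.8660i]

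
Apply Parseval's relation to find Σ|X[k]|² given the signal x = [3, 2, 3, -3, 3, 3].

Parseval: Σ|x[n]|² = (1/N)Σ|X[k]|², so Σ|X[k]|² = N·Σ|x[n]|² = 6·49.0000

Σ|X[k]|² = N·Σ|x[n]|² = 6·49.0000 = 294.0000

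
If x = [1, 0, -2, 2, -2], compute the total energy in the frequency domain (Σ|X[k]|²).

Parseval: Σ|x[n]|² = (1/N)Σ|X[k]|², so Σ|X[k]|² = N·Σ|x[n]|² = 5·13.0000

Σ|X[k]|² = N·Σ|x[n]|² = 5·13.0000 = 65.0000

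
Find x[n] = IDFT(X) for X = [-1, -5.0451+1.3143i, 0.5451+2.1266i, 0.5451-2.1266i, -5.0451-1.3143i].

x[n] = (1/5) Σ(k=0 to 4) X[k] · e^(2πikn/5)

Computing each x[n]:
x[0] = -2
x[1] = -2
x[2] = 2
x[3] = 1
x[4] = 0

x = [-2, -2, 2, 1, 0]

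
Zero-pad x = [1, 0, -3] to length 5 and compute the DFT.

Original 3-point DFT: [-2, 2.5000-2.5981i, 2.5000+2.5981i]
Zero-padded 5-point DFT provides frequency interpolation.

DFT_5([x, 0, ...]) = [-2, 3.4271+1.7634i, 0.0729-2.8532i, 0.0729+2.8532i, 3.4271-1.7634i]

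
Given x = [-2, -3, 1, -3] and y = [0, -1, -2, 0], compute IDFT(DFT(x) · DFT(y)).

(x ⊛ y)[n] = Σ(m=0 to 3) x[m] · y[(n-m) mod 4]

Computing each output sample:
(x ⊛ y)[0] = 1
(x ⊛ y)[1] = 8
(x ⊛ y)[2] = 7
(x ⊛ y)[3] = 5

x ⊛ y = [1, 8, 7, 5]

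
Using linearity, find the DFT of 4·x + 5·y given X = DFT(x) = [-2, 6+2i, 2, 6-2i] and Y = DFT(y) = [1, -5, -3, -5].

By linearity: DFT(4x + 5y) = 4·DFT(x) + 5·DFT(y)
= 4·[-2, 6+2i, 2, 6-2i] + 5·[1, -5, -3, -5]

Computing element-wise:
Z[0] = 4·(-2) + 5·(1) = -3
Z[1] = 4·(6+2i) + 5·(-5) = -1+8i
Z[2] = 4·(2) + 5·(-3) = -7
Z[3] = 4·(6-2i) + 5·(-5) = -1-8i

DFT(4x + 5y) = 4·X + 5·Y = [-3, -1+8i, -7, -1-8i]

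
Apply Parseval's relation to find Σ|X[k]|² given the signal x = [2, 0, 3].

Parseval: Σ|x[n]|² = (1/N)Σ|X[k]|², so Σ|X[k]|² = N·Σ|x[n]|² = 3·13.0000

Σ|X[k]|² = N·Σ|x[n]|² = 3·13.0000 = 39.0000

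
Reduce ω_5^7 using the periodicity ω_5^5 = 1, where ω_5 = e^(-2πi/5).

Since ω_5^5 = 1, powers reduce modulo 5.
7 mod 5 = 2
So ω_5^7 = ω_5^2 = e^(-2πi·2/5)

ω_5^7 = ω_5^2 = -0.8090-0.5878i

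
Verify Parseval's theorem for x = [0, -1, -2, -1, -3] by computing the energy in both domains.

Time domain:
Σ|x[n]|² = |0|² + |-1|² + |-2|² + |-1|² + |-3|² = 15.0000

Frequency domain:
(1/5)Σ|X[k]|² = (1/5)(|-7|² + |1.1910-1.3143i|² + |2.3090-2.1266i|² + |2.3090+2.1266i|² + |1.1910+1.3143i|²) = (1/5)·75.0000 = 15.0000

Both sides agree, confirming Parseval's theorem.

Σ|x[n]|² = (1/N)Σ|X[k]|² = 15.0000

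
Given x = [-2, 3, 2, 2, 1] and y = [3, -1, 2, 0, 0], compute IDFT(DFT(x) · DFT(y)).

(x ⊛ y)[n] = Σ(m=0 to 4) x[m] · y[(n-m) mod 5]

Computing each output sample:
(x ⊛ y)[0] = -3
(x ⊛ y)[1] = 13
(x ⊛ y)[2] = -1
(x ⊛ y)[3] = 10
(x ⊛ y)[4] = 5

x ⊛ y = [-3, 13, -1, 10, 5]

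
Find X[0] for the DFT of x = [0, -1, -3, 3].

X[0] = Σ(n=0 to 3) x[n] · ω_4^0 = Σ x[n]
= (0) + (-1) + (-3) + (3)

X[0] = -1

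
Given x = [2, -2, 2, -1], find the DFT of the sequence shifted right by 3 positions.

Time shift by 3: X_shifted[k] = ω_4^(3k) · X[k]
Shifted x = [-2, 2, -1, 2]

DFT(x[n-3]) = [1, -1, -7, -1]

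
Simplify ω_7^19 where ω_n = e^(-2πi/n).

Since ω_7^7 = 1, powers reduce modulo 7.
19 mod 7 = 5
So ω_7^19 = ω_7^5 = e^(-2πi·5/7)

ω_7^19 = ω_7^5 = -0.2225+0.9749i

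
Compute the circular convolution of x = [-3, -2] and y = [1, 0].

(x ⊛ y)[n] = Σ(m=0 to 1) x[m] · y[(n-m) mod 2]

Computing each output sample:
(x ⊛ y)[0] = -3
(x ⊛ y)[1] = -2

x ⊛ y = [-3, -2]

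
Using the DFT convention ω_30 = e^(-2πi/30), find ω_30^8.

ω_30^8 = e^(-2πi·8/30)
= cos(-2π·8/30) + i·sin(-2π·8/30)
= cos(-16π/30) + i·sin(-16π/30)

ω_30^8 = cos(-16π/30) + i·sin(-16π/30) = -0.1045-0.9945i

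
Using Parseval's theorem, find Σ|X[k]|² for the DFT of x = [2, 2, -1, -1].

Parseval: Σ|x[n]|² = (1/N)Σ|X[k]|², so Σ|X[k]|² = N·Σ|x[n]|² = 4·10.0000

Σ|X[k]|² = N·Σ|x[n]|² = 4·10.0000 = 40.0000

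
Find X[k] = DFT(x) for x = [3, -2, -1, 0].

X[k] = Σ(n=0 to 3) x[n] · ω_4^(nk)
where ω_4 = e^(-2πi/4)

Computing each X[k]:
X[0] = 0
X[1] = 4+2i
X[2] = 4
X[3] = 4-2i

X = [0, 4+2i, 4, 4-2i]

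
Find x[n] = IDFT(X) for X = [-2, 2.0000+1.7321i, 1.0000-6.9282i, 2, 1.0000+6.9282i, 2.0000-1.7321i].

x[n] = (1/6) Σ(k=0 to 5) X[k] · e^(2πikn/6)

Computing each x[n]:
x[0] = 1
x[1] = 1
x[2] = -3
x[3] = -1
x[4] = 2
x[5] = -2

x = [1, 1, -3, -1, 2, -2]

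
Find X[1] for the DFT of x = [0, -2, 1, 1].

X[1] = Σ(n=0 to 3) x[n] · ω_4^(1n) where ω_4 = e^(-2πi/4)
= (0)·ω_4^0 + (-2)·ω_4^1 + (1)·ω_4^2 + (1)·ω_4^3

X[1] = -1+3i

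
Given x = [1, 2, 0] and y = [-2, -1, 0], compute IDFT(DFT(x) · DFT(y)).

(x ⊛ y)[n] = Σ(m=0 to 2) x[m] · y[(n-m) mod 3]

Computing each output sample:
(x ⊛ y)[0] = -2
(x ⊛ y)[1] = -5
(x ⊛ y)[2] = -2

x ⊛ y = [-2, -5, -2]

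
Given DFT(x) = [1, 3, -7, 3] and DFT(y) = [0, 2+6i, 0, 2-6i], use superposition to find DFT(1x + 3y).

By linearity: DFT(1x + 3y) = 1·DFT(x) + 3·DFT(y)
= 1·[1, 3, -7, 3] + 3·[0, 2+6i, 0, 2-6i]

Computing element-wise:
Z[0] = 1·(1) + 3·(0) = 1
Z[1] = 1·(3) + 3·(2+6i) = 9+18i
Z[2] = 1·(-7) + 3·(0) = -7
Z[3] = 1·(3) + 3·(2-6i) = 9-18i

DFT(1x + 3y) = 1·X + 3·Y = [1, 9+18i, -7, 9-18i]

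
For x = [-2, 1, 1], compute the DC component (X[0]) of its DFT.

X[0] = Σ(n=0 to 2) x[n] · ω_3^0 = Σ x[n]
= (-2) + (1) + (1)

X[0] = 0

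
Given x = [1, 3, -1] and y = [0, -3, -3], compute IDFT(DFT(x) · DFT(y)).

(x ⊛ y)[n] = Σ(m=0 to 2) x[m] · y[(n-m) mod 3]

Computing each output sample:
(x ⊛ y)[0] = -6
(x ⊛ y)[1] = 0
(x ⊛ y)[2] = -12

x ⊛ y = [-6, 0, -12]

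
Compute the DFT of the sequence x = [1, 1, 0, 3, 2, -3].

X[k] = Σ(n=0 to 5) x[n] · ω_6^(nk)
where ω_6 = e^(-2πi/6)

Computing each X[k]:
X[0] = 4
X[1] = -4.0000-1.7321i
X[2] = 4.0000-5.1962i
X[3] = 2
X[4] = 4.0000+5.1962i
X[5] = -4.0000+1.7321i

X = [4, -4.0000-1.7321i, 4.0000-5.1962i, 2, 4.0000+5.1962i, -4.0000+1.7321i]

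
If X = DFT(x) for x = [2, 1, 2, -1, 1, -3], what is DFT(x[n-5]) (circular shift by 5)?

Time shift by 5: X_shifted[k] = ω_6^(5k) · X[k]
Shifted x = [1, 2, -1, 1, -3, 2]

DFT(x[n-5]) = [2, 4.0000-1.7321i, 2.0000+1.7321i, -8, 2.0000-1.7321i, 4.0000+1.7321i]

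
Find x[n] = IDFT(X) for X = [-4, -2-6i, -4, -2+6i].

x[n] = (1/4) Σ(k=0 to 3) X[k] · e^(2πikn/4)

Computing each x[n]:
x[0] = -3
x[1] = 3
x[2] = -1
x[3] = -3

x = [-3, 3, -1, -3]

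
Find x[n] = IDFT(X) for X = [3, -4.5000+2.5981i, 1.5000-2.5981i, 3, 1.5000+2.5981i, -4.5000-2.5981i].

x[n] = (1/6) Σ(k=0 to 5) X[k] · e^(2πikn/6)

Computing each x[n]:
x[0] = 0
x[1] = -1
x[2] = 0
x[3] = 2
x[4] = 3
x[5] = -1

x = [0, -1, 0, 2, 3, -1]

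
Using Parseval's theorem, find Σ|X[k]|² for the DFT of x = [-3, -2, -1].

Parseval: Σ|x[n]|² = (1/N)Σ|X[k]|², so Σ|X[k]|² = N·Σ|x[n]|² = 3·14.0000

Σ|X[k]|² = N·Σ|x[n]|² = 3·14.0000 = 42.0000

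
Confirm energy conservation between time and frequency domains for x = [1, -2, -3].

Time domain:
Σ|x[n]|² = |1|² + |-2|² + |-3|² = 14.0000

Frequency domain:
(1/3)Σ|X[k]|² = (1/3)(|-4|² + |3.5000-0.8660i|² + |3.5000+0.8660i|²) = (1/3)·42.0000 = 14.0000

Both sides agree, confirming Parseval's theorem.

Σ|x[n]|² = (1/N)Σ|X[k]|² = 14.0000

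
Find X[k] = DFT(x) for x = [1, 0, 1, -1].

X[k] = Σ(n=0 to 3) x[n] · ω_4^(nk)
where ω_4 = e^(-2πi/4)

Computing each X[k]:
X[0] = 1
X[1] = -1i
X[2] = 3
X[3] = 1i

X = [1, -1i, 3, 1i]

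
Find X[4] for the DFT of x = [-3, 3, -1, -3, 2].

X[4] = Σ(n=0 to 4) x[n] · ω_5^(4n) where ω_5 = e^(-2πi/5)
= (-3)·ω_5^0 + (3)·ω_5^4 + (-1)·ω_5^8 + (-3)·ω_5^12 + (2)·ω_5^16

X[4] = 1.7812+2.1266i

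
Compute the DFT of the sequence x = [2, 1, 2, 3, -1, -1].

X[k] = Σ(n=0 to 5) x[n] · ω_6^(nk)
where ω_6 = e^(-2πi/6)

Computing each X[k]:
X[0] = 6
X[1] = -1.5000-4.3301i
X[2] = 4.5000+0.8660i
X[3] = 0
X[4] = 4.5000-0.8660i
X[5] = -1.5000+4.3301i

X = [6, -1.5000-4.3301i, 4.5000+0.8660i, 0, 4.5000-0.8660i, -1.5000+4.3301i]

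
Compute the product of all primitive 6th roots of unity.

The primitive 6th roots of unity are ω_6^k for k coprime to 6: k ∈ {1, 5}
Their product equals the constant term of the cyclotomic polynomial Φ_6(x) up to sign.
For n ≥ 3, the product of all primitive nth roots of unity is 1. (For n=1 it is 1; for n=2 it is -1.)

1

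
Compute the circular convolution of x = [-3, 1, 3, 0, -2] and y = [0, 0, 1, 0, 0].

(x ⊛ y)[n] = Σ(m=0 to 4) x[m] · y[(n-m) mod 5]

Computing each output sample:
(x ⊛ y)[0] = 0
(x ⊛ y)[1] = -2
(x ⊛ y)[2] = -3
(x ⊛ y)[3] = 1
(x ⊛ y)[4] = 3

x ⊛ y = [0, -2, -3, 1, 3]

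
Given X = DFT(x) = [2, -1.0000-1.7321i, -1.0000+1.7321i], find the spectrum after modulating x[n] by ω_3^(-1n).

Modulation property: DFT(ω_3^(-1n)·x[n]) = X[(k-1) mod 3], so circularly shift X by 1 positions.

X[k-1] = [-1.0000+1.7321i, 2, -1.0000-1.7321i]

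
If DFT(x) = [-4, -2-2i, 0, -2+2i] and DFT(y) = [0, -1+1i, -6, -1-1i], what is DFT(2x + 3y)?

By linearity: DFT(2x + 3y) = 2·DFT(x) + 3·DFT(y)
= 2·[-4, -2-2i, 0, -2+2i] + 3·[0, -1+1i, -6, -1-1i]

Computing element-wise:
Z[0] = 2·(-4) + 3·(0) = -8
Z[1] = 2·(-2-2i) + 3·(-1+1i) = -7-1i
Z[2] = 2·(0) + 3·(-6) = -18
Z[3] = 2·(-2+2i) + 3·(-1-1i) = -7+1i

DFT(2x + 3y) = 2·X + 3·Y = [-8, -7-1i, -18, -7+1i]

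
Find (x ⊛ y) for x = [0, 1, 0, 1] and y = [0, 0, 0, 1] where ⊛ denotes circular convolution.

(x ⊛ y)[n] = Σ(m=0 to 3) x[m] · y[(n-m) mod 4]

Computing each output sample:
(x ⊛ y)[0] = 1
(x ⊛ y)[1] = 0
(x ⊛ y)[2] = 1
(x ⊛ y)[3] = 0

x ⊛ y = [1, 0, 1, 0]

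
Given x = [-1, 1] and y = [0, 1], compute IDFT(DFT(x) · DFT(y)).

(x ⊛ y)[n] = Σ(m=0 to 1) x[m] · y[(n-m) mod 2]

Computing each output sample:
(x ⊛ y)[0] = 1
(x ⊛ y)[1] = -1

x ⊛ y = [1, -1]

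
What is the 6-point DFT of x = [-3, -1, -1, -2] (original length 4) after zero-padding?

Original 4-point DFT: [-7, -2-1i, -1, -2+1i]
Zero-padded 6-point DFT provides frequency interpolation.

DFT_6([x, 0, ...]) = [-7, -1.0000+1.7321i, -4, -1, -4, -1.0000-1.7321i]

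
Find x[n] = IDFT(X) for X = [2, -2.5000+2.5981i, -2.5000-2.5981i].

x[n] = (1/3) Σ(k=0 to 2) X[k] · e^(2πikn/3)

Computing each x[n]:
x[0] = -1
x[1] = 0
x[2] = 3

x = [-1, 0, 3]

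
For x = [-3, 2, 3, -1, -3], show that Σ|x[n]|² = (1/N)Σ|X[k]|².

Time domain:
Σ|x[n]|² = |-3|² + |2|² + |3|² + |-1|² + |-3|² = 32.0000

Frequency domain:
(1/5)Σ|X[k]|² = (1/5)(|-2|² + |-4.9271-7.1064i|² + |-1.5729+0.8653i|² + |-1.5729-0.8653i|² + |-4.9271+7.1064i|²) = (1/5)·160.0000 = 32.0000

Both sides agree, confirming Parseval's theorem.

Σ|x[n]|² = (1/N)Σ|X[k]|² = 32.0000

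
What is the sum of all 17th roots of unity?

Sum of all nth roots of unity equals 0 for n > 1 (geometric series with r ≠ 1).

0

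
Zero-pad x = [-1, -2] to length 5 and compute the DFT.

Original 2-point DFT: [-3, 1]
Zero-padded 5-point DFT provides frequency interpolation.

DFT_5([x, 0, ...]) = [-3, -1.6180+1.9021i, 0.6180+1.1756i, 0.6180-1.1756i, -1.6180-1.9021i]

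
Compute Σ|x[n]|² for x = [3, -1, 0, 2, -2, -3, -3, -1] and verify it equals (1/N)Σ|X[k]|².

Time domain:
Σ|x[n]|² = |3|² + |-1|² + |0|² + |2|² + |-2|² + |-3|² + |-3|² + |-1|² = 37.0000

Frequency domain:
(1/8)Σ|X[k]|² = (1/8)(|-5|² + |4.2929-6.5355i|² + |4+5i|² + |5.7071-0.5355i|² + |1|² + |5.7071+0.5355i|² + |4-5i|² + |4.2929+6.5355i|²) = (1/8)·296.0000 = 37.0000

Both sides agree, confirming Parseval's theorem.

Σ|x[n]|² = (1/N)Σ|X[k]|² = 37.0000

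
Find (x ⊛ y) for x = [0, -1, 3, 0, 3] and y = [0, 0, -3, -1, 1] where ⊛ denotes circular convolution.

(x ⊛ y)[n] = Σ(m=0 to 4) x[m] · y[(n-m) mod 5]

Computing each output sample:
(x ⊛ y)[0] = -4
(x ⊛ y)[1] = -6
(x ⊛ y)[2] = -3
(x ⊛ y)[3] = 6
(x ⊛ y)[4] = -8

x ⊛ y = [-4, -6, -3, 6, -8]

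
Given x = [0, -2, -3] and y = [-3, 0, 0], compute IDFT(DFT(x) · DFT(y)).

(x ⊛ y)[n] = Σ(m=0 to 2) x[m] · y[(n-m) mod 3]

Computing each output sample:
(x ⊛ y)[0] = 0
(x ⊛ y)[1] = 6
(x ⊛ y)[2] = 9

x ⊛ y = [0, 6, 9]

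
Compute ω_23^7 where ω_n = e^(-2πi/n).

ω_23^7 = e^(-2πi·7/23)
= cos(-2π·7/23) + i·sin(-2π·7/23)
= cos(-14π/23) + i·sin(-14π/23)

ω_23^7 = cos(-14π/23) + i·sin(-14π/23) = -0.3349-0.9423i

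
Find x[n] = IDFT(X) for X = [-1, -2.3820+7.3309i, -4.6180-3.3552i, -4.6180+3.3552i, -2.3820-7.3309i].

x[n] = (1/5) Σ(k=0 to 4) X[k] · e^(2πikn/5)

Computing each x[n]:
x[0] = -3
x[1] = -1
x[2] = -3
x[3] = 3
x[4] = 3

x = [-3, -1, -3, 3, 3]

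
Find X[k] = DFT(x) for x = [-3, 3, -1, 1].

X[k] = Σ(n=0 to 3) x[n] · ω_4^(nk)
where ω_4 = e^(-2πi/4)

Computing each X[k]:
X[0] = 0
X[1] = -2-2i
X[2] = -8
X[3] = -2+2i

X = [0, -2-2i, -8, -2+2i]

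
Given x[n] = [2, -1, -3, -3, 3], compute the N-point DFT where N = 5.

X[k] = Σ(n=0 to 4) x[n] · ω_5^(nk)
where ω_5 = e^(-2πi/5)

Computing each X[k]:
X[0] = -2
X[1] = 7.4721+3.8042i
X[2] = -1.4721+2.3511i
X[3] = -1.4721-2.3511i
X[4] = 7.4721-3.8042i

X = [-2, 7.4721+3.8042i, -1.4721+2.3511i, -1.4721-2.3511i, 7.4721-3.8042i]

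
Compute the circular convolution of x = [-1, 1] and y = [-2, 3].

(x ⊛ y)[n] = Σ(m=0 to 1) x[m] · y[(n-m) mod 2]

Computing each output sample:
(x ⊛ y)[0] = 5
(x ⊛ y)[1] = -5

x ⊛ y = [5, -5]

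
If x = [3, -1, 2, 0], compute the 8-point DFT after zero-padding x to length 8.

Original 4-point DFT: [4, 1+1i, 6, 1-1i]
Zero-padded 8-point DFT provides frequency interpolation.

DFT_8([x, 0, ...]) = [4, 2.2929-1.2929i, 1+1i, 3.7071+2.7071i, 6, 3.7071-2.7071i, 1-1i, 2.2929+1.2929i]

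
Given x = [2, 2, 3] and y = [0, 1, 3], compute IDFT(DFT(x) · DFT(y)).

(x ⊛ y)[n] = Σ(m=0 to 2) x[m] · y[(n-m) mod 3]

Computing each output sample:
(x ⊛ y)[0] = 9
(x ⊛ y)[1] = 11
(x ⊛ y)[2] = 8

x ⊛ y = [9, 11, 8]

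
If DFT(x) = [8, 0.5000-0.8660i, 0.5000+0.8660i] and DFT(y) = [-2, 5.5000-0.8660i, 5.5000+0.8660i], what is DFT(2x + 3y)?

By linearity: DFT(2x + 3y) = 2·DFT(x) + 3·DFT(y)
= 2·[8, 0.5000-0.8660i, 0.5000+0.8660i] + 3·[-2, 5.5000-0.8660i, 5.5000+0.8660i]

Computing element-wise:
Z[0] = 2·(8) + 3·(-2) = 10
Z[1] = 2·(0.5000-0.8660i) + 3·(5.5000-0.8660i) = 17.5000-4.3300i
Z[2] = 2·(0.5000+0.8660i) + 3·(5.5000+0.8660i) = 17.5000+4.3300i

DFT(2x + 3y) = 2·X + 3·Y = [10, 17.5000-4.3300i, 17.5000+4.3300i]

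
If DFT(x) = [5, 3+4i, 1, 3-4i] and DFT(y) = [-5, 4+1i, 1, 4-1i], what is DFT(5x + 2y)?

By linearity: DFT(5x + 2y) = 5·DFT(x) + 2·DFT(y)
= 5·[5, 3+4i, 1, 3-4i] + 2·[-5, 4+1i, 1, 4-1i]

Computing element-wise:
Z[0] = 5·(5) + 2·(-5) = 15
Z[1] = 5·(3+4i) + 2·(4+1i) = 23+22i
Z[2] = 5·(1) + 2·(1) = 7
Z[3] = 5·(3-4i) + 2·(4-1i) = 23-22i

DFT(5x + 2y) = 5·X + 2·Y = [15, 23+22i, 7, 23-22i]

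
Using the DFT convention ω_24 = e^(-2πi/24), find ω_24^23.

ω_24^23 = e^(-2πi·23/24)
= cos(-2π·23/24) + i·sin(-2π·23/24)
= cos(-46π/24) + i·sin(-46π/24)

ω_24^23 = cos(-46π/24) + i·sin(-46π/24) = 0.9659+0.2588i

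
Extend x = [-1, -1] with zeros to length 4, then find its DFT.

Original 2-point DFT: [-2, 0]
Zero-padded 4-point DFT provides frequency interpolation.

DFT_4([x, 0, ...]) = [-2, -1+1i, 0, -1-1i]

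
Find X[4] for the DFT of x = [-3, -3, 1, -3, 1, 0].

X[4] = Σ(n=0 to 5) x[n] · ω_6^(4n) where ω_6 = e^(-2πi/6)
= (-3)·ω_6^0 + (-3)·ω_6^4 + (1)·ω_6^8 + (-3)·ω_6^12 + (1)·ω_6^16 + (0)·ω_6^20

X[4] = -5.5000-2.5981i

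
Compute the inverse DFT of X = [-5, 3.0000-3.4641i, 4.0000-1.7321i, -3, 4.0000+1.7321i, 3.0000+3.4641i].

x[n] = (1/6) Σ(k=0 to 5) X[k] · e^(2πikn/6)

Computing each x[n]:
x[0] = 1
x[1] = 1
x[2] = -2
x[3] = 0
x[4] = -3
x[5] = -2

x = [1, 1, -2, 0, -3, -2]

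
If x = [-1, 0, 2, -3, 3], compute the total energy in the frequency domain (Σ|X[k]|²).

Parseval: Σ|x[n]|² = (1/N)Σ|X[k]|², so Σ|X[k]|² = N·Σ|x[n]|² = 5·23.0000

Σ|X[k]|² = N·Σ|x[n]|² = 5·23.0000 = 115.0000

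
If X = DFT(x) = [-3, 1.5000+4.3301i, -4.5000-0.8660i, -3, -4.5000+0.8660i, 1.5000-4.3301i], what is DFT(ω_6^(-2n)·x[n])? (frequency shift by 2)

Modulation property: DFT(ω_6^(-2n)·x[n]) = X[(k-2) mod 6], so circularly shift X by 2 positions.

X[k-2] = [-4.5000+0.8660i, 1.5000-4.3301i, -3, 1.5000+4.3301i, -4.5000-0.8660i, -3]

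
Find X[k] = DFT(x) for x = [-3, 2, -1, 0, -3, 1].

X[k] = Σ(n=0 to 5) x[n] · ω_6^(nk)
where ω_6 = e^(-2πi/6)

Computing each X[k]:
X[0] = -4
X[1] = 0.5000-2.5981i
X[2] = -2.5000+0.8660i
X[3] = -10
X[4] = -2.5000-0.8660i
X[5] = 0.5000+2.5981i

X = [-4, 0.5000-2.5981i, -2.5000+0.8660i, -10, -2.5000-0.8660i, 0.5000+2.5981i]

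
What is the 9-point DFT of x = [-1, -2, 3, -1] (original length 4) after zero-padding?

Original 4-point DFT: [-1, -4+1i, 5, -4-1i]
Zero-padded 9-point DFT provides frequency interpolation.

DFT_9([x, 0, ...]) = [-1, -1.5111-0.8028i, -3.6664+0.0775i, -2.5000+4.3301i, 3.6775+3.4784i, 3.6775-3.4784i, -2.5000-4.3301i, -3.6664-0.0775i, -1.5111+0.8028i]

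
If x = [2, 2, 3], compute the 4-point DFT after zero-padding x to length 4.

Original 3-point DFT: [7, -0.5000+0.8660i, -0.5000-0.8660i]
Zero-padded 4-point DFT provides frequency interpolation.

DFT_4([x, 0, ...]) = [7, -1-2i, 3, -1+2i]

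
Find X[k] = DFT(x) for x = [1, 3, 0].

X[k] = Σ(n=0 to 2) x[n] · ω_3^(nk)
where ω_3 = e^(-2πi/3)

Computing each X[k]:
X[0] = 4
X[1] = -0.5000-2.5981i
X[2] = -0.5000+2.5981i

X = [4, -0.5000-2.5981i, -0.5000+2.5981i]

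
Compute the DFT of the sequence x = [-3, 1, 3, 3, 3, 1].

X[k] = Σ(n=0 to 5) x[n] · ω_6^(nk)
where ω_6 = e^(-2πi/6)

Computing each X[k]:
X[0] = 8
X[1] = -8
X[2] = -4
X[3] = -2
X[4] = -4
X[5] = -8

X = [8, -8, -4, -2, -4, -8]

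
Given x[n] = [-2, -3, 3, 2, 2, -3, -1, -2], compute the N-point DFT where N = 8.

X[k] = Σ(n=0 to 7) x[n] · ω_8^(nk)
where ω_8 = e^(-2πi/8)

Computing each X[k]:
X[0] = -4
X[1] = -6.8284-6.8284i
X[2] = -2+6i
X[3] = -1.1716+1.1716i
X[4] = 8
X[5] = -1.1716-1.1716i
X[6] = -2-6i
X[7] = -6.8284+6.8284i

X = [-4, -6.8284-6.8284i, -2+6i, -1.1716+1.1716i, 8, -1.1716-1.1716i, -2-6i, -6.8284+6.8284i]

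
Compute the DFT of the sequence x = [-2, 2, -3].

X[k] = Σ(n=0 to 2) x[n] · ω_3^(nk)
where ω_3 = e^(-2πi/3)

Computing each X[k]:
X[0] = -3
X[1] = -1.5000-4.3301i
X[2] = -1.5000+4.3301i

X = [-3, -1.5000-4.3301i, -1.5000+4.3301i]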